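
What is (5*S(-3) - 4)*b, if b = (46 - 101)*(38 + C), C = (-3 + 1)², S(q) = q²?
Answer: -94710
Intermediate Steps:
C = 4 (C = (-2)² = 4)
b = -2310 (b = (46 - 101)*(38 + 4) = -55*42 = -2310)
(5*S(-3) - 4)*b = (5*(-3)² - 4)*(-2310) = (5*9 - 4)*(-2310) = (45 - 4)*(-2310) = 41*(-2310) = -94710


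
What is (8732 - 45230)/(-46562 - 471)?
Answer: 5214/6719 ≈ 0.77601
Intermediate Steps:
(8732 - 45230)/(-46562 - 471) = -36498/(-47033) = -36498*(-1/47033) = 5214/6719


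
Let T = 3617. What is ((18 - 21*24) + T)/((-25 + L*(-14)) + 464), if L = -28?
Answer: 3131/831 ≈ 3.7677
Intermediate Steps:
((18 - 21*24) + T)/((-25 + L*(-14)) + 464) = ((18 - 21*24) + 3617)/((-25 - 28*(-14)) + 464) = ((18 - 504) + 3617)/((-25 + 392) + 464) = (-486 + 3617)/(367 + 464) = 3131/831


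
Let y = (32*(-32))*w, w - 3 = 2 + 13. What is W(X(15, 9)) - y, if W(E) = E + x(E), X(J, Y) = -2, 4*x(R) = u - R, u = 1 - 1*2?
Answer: 73721/4 ≈ 18430.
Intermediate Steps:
u = -1 (u = 1 - 2 = -1)
x(R) = -1/4 - R/4 (x(R) = (-1 - R)/4 = -1/4 - R/4)
w = 18 (w = 3 + (2 + 13) = 3 + 15 = 18)
W(E) = -1/4 + 3*E/4 (W(E) = E + (-1/4 - E/4) = -1/4 + 3*E/4)
y = -18432 (y = (32*(-32))*18 = -1024*18 = -18432)
W(X(15, 9)) - y = (-1/4 + (3/4)*(-2)) - 1*(-18432) = (-1/4 - 3/2) + 18432 = -7/4 + 18432 = 73721/4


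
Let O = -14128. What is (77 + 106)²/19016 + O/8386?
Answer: 6090353/79734088 ≈ 0.076383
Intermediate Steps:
(77 + 106)²/19016 + O/8386 = (77 + 106)²/19016 - 14128/8386 = 183²*(1/19016) - 14128*1/8386 = 33489*(1/19016) - 7064/4193 = 33489/19016 - 7064/4193 = 6090353/79734088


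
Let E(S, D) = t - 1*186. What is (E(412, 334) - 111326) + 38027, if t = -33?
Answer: -73518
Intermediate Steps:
E(S, D) = -219 (E(S, D) = -33 - 1*186 = -33 - 186 = -219)
(E(412, 334) - 111326) + 38027 = (-219 - 111326) + 38027 = -111545 + 38027 = -73518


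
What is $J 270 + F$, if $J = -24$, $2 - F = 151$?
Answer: $-6629$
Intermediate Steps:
$F = -149$ ($F = 2 - 151 = -149$)
$J 270 + F = \left(-24\right) 270 - 149 = -6480 - 149 = -6629$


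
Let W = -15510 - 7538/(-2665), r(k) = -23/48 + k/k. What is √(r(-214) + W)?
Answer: I*√15858967954245/31980 ≈ 124.53*I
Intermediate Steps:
r(k) = 25/48 (r(k) = -23*1/48 + 1 = -23/48 + 1 = 25/48)
W = -41326612/2665 (W = -15510 - 7538*(-1/2665) = -15510 + 7538/2665 = -41326612/2665 ≈ -15507.)
√(r(-214) + W) = √(25/48 - 41326612/2665) = √(-1983610751/127920) = I*√15858967954245/31980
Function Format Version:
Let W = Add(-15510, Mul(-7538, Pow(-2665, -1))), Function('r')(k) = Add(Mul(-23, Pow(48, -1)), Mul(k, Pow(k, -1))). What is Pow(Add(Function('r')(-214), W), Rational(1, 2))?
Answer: Mul(Rational(1, 31980), I, Pow(15858967954245, Rational(1, 2))) ≈ Mul(124.53, I)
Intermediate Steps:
Function('r')(k) = Rational(25, 48) (Function('r')(k) = Add(Mul(-23, Rational(1, 48)), 1) = Add(Rational(-23, 48), 1) = Rational(25, 48))
W = Rational(-41326612, 2665) (W = Add(-15510, Mul(-7538, Rational(-1, 2665))) = Add(-15510, Rational(7538, 2665)) = Rational(-41326612, 2665) ≈ -15507.)
Pow(Add(Function('r')(-214), W), Rational(1, 2)) = Pow(Add(Rational(25, 48), Rational(-41326612, 2665)), Rational(1, 2)) = Pow(Rational(-1983610751, 127920), Rational(1, 2)) = Mul(Rational(1, 31980), I, Pow(15858967954245, Rational(1, 2)))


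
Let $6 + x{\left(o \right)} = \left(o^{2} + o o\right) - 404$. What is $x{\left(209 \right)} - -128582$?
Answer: $215534$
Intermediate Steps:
$x{\left(o \right)} = -410 + 2 o^{2}$ ($x{\left(o \right)} = -6 - \left(404 - o^{2} - o o\right) = -6 + \left(\left(o^{2} + o^{2}\right) - 404\right) = -6 + \left(2 o^{2} - 404\right) = -6 + \left(-404 + 2 o^{2}\right) = -410 + 2 o^{2}$)
$x{\left(209 \right)} - -128582 = \left(-410 + 2 \cdot 209^{2}\right) - -128582 = \left(-410 + 2 \cdot 43681\right) + 128582 = \left(-410 + 87362\right) + 128582 = 86952 + 128582 = 215534$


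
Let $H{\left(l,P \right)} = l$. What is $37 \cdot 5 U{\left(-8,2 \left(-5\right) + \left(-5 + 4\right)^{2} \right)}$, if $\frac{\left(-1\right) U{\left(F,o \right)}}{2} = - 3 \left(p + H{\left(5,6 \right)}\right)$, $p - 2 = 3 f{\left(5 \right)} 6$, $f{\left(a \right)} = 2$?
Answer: $47730$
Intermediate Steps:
$p = 38$ ($p = 2 + 3 \cdot 2 \cdot 6 = 2 + 6 \cdot 6 = 2 + 36 = 38$)
$U{\left(F,o \right)} = 258$ ($U{\left(F,o \right)} = - 2 \left(- 3 \left(38 + 5\right)\right) = - 2 \left(\left(-3\right) 43\right) = \left(-2\right) \left(-129\right) = 258$)
$37 \cdot 5 U{\left(-8,2 \left(-5\right) + \left(-5 + 4\right)^{2} \right)} = 37 \cdot 5 \cdot 258 = 185 \cdot 258 = 47730$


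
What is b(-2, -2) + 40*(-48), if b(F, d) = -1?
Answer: -1921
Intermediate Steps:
b(-2, -2) + 40*(-48) = -1 + 40*(-48) = -1 - 1920 = -1921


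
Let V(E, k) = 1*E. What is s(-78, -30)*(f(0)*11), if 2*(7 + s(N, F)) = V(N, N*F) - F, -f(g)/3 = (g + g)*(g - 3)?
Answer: 0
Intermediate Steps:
f(g) = -6*g*(-3 + g) (f(g) = -3*(g + g)*(g - 3) = -3*2*g*(-3 + g) = -6*g*(-3 + g))
V(E, k) = E
s(N, F) = -7 + N/2 - F/2 (s(N, F) = -7 + (N - F)/2 = -7 + (N/2 - F/2) = -7 + N/2 - F/2)
s(-78, -30)*(f(0)*11) = (-7 + (½)*(-78) - ½*(-30))*((6*0*(3 - 1*0))*11) = (-7 - 39 + 15)*((6*0*(3 + 0))*11) = -31*6*0*3*11 = -0*11 = -31*0 = 0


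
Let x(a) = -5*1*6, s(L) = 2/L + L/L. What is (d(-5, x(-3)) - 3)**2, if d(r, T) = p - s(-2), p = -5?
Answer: 64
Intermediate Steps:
s(L) = 1 + 2/L (s(L) = 2/L + 1 = 1 + 2/L)
x(a) = -30 (x(a) = -5*6 = -30)
d(r, T) = -5 (d(r, T) = -5 - (2 - 2)/(-2) = -5 - (-1)*0/2 = -5 - 1*0 = -5 + 0 = -5)
(d(-5, x(-3)) - 3)**2 = (-5 - 3)**2 = (-8)**2 = 64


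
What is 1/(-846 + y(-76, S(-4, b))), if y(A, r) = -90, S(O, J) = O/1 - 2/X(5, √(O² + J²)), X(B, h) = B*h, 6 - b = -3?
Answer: -1/936 ≈ -0.0010684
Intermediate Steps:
b = 9 (b = 6 - 1*(-3) = 6 + 3 = 9)
S(O, J) = O - 2/(5*√(J² + O²)) (S(O, J) = O/1 - 2*1/(5*√(O² + J²)) = O*1 - 2*1/(5*√(J² + O²)) = O - 2/(5*√(J² + O²)))
1/(-846 + y(-76, S(-4, b))) = 1/(-846 - 90) = 1/(-936) = -1/936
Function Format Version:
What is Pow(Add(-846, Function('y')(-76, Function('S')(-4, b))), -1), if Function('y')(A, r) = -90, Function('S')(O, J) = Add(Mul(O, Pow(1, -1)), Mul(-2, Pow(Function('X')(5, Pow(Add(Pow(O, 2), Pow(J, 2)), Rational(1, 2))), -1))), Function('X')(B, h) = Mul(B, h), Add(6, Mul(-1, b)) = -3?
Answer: Rational(-1, 936) ≈ -0.0010684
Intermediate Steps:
b = 9 (b = Add(6, Mul(-1, -3)) = Add(6, 3) = 9)
Function('S')(O, J) = Add(O, Mul(Rational(-2, 5), Pow(Add(Pow(J, 2), Pow(O, 2)), Rational(-1, 2)))) (Function('S')(O, J) = Add(Mul(O, Pow(1, -1)), Mul(-2, Pow(Mul(5, Pow(Add(Pow(O, 2), Pow(J, 2)), Rational(1, 2))), -1))) = Add(Mul(O, 1), Mul(-2, Pow(Mul(5, Pow(Add(Pow(J, 2), Pow(O, 2)), Rational(1, 2))), -1))) = Add(O, Mul(-2, Mul(Rational(1, 5), Pow(Add(Pow(J, 2), Pow(O, 2)), Rational(-1, 2))))) = Add(O, Mul(Rational(-2, 5), Pow(Add(Pow(J, 2), Pow(O, 2)), Rational(-1, 2)))))
Pow(Add(-846, Function('y')(-76, Function('S')(-4, b))), -1) = Pow(Add(-846, -90), -1) = Pow(-936, -1) = Rational(-1, 936)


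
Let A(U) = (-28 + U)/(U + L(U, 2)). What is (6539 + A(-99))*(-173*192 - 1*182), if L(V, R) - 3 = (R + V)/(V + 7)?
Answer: -1908022696902/8735 ≈ -2.1843e+8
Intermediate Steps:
L(V, R) = 3 + (R + V)/(7 + V) (L(V, R) = 3 + (R + V)/(V + 7) = 3 + (R + V)/(7 + V))
A(U) = (-28 + U)/(U + (23 + 4*U)/(7 + U)) (A(U) = (-28 + U)/(U + (21 + 2 + 4*U)/(7 + U)) = (-28 + U)/(U + (23 + 4*U)/(7 + U)))
(6539 + A(-99))*(-173*192 - 1*182) = (6539 + (-28 - 99)*(7 - 99)/(23 + 4*(-99) - 99*(7 - 99)))*(-173*192 - 1*182) = (6539 - 127*(-92)/(23 - 396 - 99*(-92)))*(-33216 - 182) = (6539 - 127*(-92)/(23 - 396 + 9108))*(-33398) = (6539 - 127*(-92)/8735)*(-33398) = (6539 + (1/8735)*(-127)*(-92))*(-33398) = (6539 + 11684/8735)*(-33398) = (57129849/8735)*(-33398) = -1908022696902/8735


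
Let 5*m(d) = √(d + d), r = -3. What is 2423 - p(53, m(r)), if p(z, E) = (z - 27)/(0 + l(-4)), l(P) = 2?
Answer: 2410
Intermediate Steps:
m(d) = √2*√d/5 (m(d) = √(d + d)/5 = √(2*d)/5 = (√2*√d)/5 = √2*√d/5)
p(z, E) = -27/2 + z/2 (p(z, E) = (z - 27)/(0 + 2) = (-27 + z)/2 = (-27 + z)*(½) = -27/2 + z/2)
2423 - p(53, m(r)) = 2423 - (-27/2 + (½)*53) = 2423 - (-27/2 + 53/2) = 2423 - 1*13 = 2423 - 13 = 2410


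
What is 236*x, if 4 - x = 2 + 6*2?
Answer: -2360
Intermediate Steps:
x = -10 (x = 4 - (2 + 6*2) = 4 - (2 + 12) = 4 - 1*14 = 4 - 14 = -10)
236*x = 236*(-10) = -2360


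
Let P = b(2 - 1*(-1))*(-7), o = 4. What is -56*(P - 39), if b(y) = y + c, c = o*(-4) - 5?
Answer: -4872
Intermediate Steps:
c = -21 (c = 4*(-4) - 5 = -16 - 5 = -21)
b(y) = -21 + y (b(y) = y - 21 = -21 + y)
P = 126 (P = (-21 + (2 - 1*(-1)))*(-7) = (-21 + (2 + 1))*(-7) = (-21 + 3)*(-7) = -18*(-7) = 126)
-56*(P - 39) = -56*(126 - 39) = -56*87 = -4872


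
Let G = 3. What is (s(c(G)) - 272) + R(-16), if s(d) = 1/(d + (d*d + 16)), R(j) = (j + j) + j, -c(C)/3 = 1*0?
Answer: -5119/16 ≈ -319.94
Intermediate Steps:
c(C) = 0 (c(C) = -3*0 = 0)
R(j) = 3*j (R(j) = 2*j + j = 3*j)
s(d) = 1/(16 + d + d²) (s(d) = 1/(d + (d² + 16)) = 1/(d + (16 + d²)) = 1/(16 + d + d²))
(s(c(G)) - 272) + R(-16) = (1/(16 + 0 + 0²) - 272) + 3*(-16) = (1/(16 + 0 + 0) - 272) - 48 = (1/16 - 272) - 48 = -4351/16 - 48 = -5119/16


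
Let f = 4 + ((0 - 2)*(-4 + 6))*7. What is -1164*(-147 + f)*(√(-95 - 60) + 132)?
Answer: 26273808 + 199044*I*√155 ≈ 2.6274e+7 + 2.4781e+6*I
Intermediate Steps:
f = -24 (f = 4 - 2*2*7 = 4 - 4*7 = 4 - 28 = -24)
-1164*(-147 + f)*(√(-95 - 60) + 132) = -1164*(-147 - 24)*(√(-95 - 60) + 132) = -(-199044)*(√(-155) + 132) = -(-199044)*(I*√155 + 132) = -(-199044)*(132 + I*√155) = -1164*(-22572 - 171*I*√155) = 26273808 + 199044*I*√155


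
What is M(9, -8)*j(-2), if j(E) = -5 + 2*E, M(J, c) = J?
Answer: -81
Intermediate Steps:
M(9, -8)*j(-2) = 9*(-5 + 2*(-2)) = 9*(-5 - 4) = 9*(-9) = -81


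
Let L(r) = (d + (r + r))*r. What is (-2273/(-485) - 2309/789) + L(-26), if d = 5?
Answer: 468290162/382665 ≈ 1223.8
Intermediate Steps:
L(r) = r*(5 + 2*r) (L(r) = (5 + (r + r))*r = (5 + 2*r)*r = r*(5 + 2*r))
(-2273/(-485) - 2309/789) + L(-26) = (-2273/(-485) - 2309/789) - 26*(5 + 2*(-26)) = (-2273*(-1/485) - 2309*1/789) - 26*(5 - 52) = (2273/485 - 2309/789) - 26*(-47) = 673532/382665 + 1222 = 468290162/382665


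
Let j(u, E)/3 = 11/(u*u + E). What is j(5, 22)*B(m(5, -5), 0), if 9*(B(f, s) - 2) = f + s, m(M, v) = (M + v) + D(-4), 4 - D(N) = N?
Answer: 286/141 ≈ 2.0284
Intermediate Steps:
D(N) = 4 - N
m(M, v) = 8 + M + v (m(M, v) = (M + v) + (4 - 1*(-4)) = (M + v) + (4 + 4) = (M + v) + 8 = 8 + M + v)
j(u, E) = 33/(E + u²) (j(u, E) = 3*(11/(u*u + E)) = 3*(11/(u² + E)) = 3*(11/(E + u²)) = 33/(E + u²))
B(f, s) = 2 + f/9 + s/9 (B(f, s) = 2 + (f + s)/9 = 2 + (f/9 + s/9) = 2 + f/9 + s/9)
j(5, 22)*B(m(5, -5), 0) = (33/(22 + 5²))*(2 + (8 + 5 - 5)/9 + (⅑)*0) = (33/(22 + 25))*(2 + (⅑)*8 + 0) = (33/47)*(2 + 8/9 + 0) = (33*(1/47))*(26/9) = (33/47)*(26/9) = 286/141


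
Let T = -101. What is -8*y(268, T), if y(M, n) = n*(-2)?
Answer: -1616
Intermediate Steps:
y(M, n) = -2*n
-8*y(268, T) = -(-16)*(-101) = -8*202 = -1616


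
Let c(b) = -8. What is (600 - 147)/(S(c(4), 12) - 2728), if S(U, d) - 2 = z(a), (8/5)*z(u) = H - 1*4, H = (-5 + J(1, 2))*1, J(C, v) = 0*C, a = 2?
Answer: -3624/21853 ≈ -0.16584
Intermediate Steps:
J(C, v) = 0
H = -5 (H = (-5 + 0)*1 = -5*1 = -5)
z(u) = -45/8 (z(u) = 5*(-5 - 1*4)/8 = 5*(-5 - 4)/8 = (5/8)*(-9) = -45/8)
S(U, d) = -29/8 (S(U, d) = 2 - 45/8 = -29/8)
(600 - 147)/(S(c(4), 12) - 2728) = (600 - 147)/(-29/8 - 2728) = 453/(-21853/8) = 453*(-8/21853) = -3624/21853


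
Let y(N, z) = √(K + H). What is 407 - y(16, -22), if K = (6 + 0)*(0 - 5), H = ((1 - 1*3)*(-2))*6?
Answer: 407 - I*√6 ≈ 407.0 - 2.4495*I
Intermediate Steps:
H = 24 (H = ((1 - 3)*(-2))*6 = -2*(-2)*6 = 4*6 = 24)
K = -30 (K = 6*(-5) = -30)
y(N, z) = I*√6 (y(N, z) = √(-30 + 24) = √(-6) = I*√6)
407 - y(16, -22) = 407 - I*√6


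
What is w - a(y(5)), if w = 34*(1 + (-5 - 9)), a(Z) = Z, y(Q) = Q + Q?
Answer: -452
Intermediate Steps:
y(Q) = 2*Q
w = -442 (w = 34*(1 - 14) = 34*(-13) = -442)
w - a(y(5)) = -442 - 2*5 = -442 - 1*10 = -442 - 10 = -452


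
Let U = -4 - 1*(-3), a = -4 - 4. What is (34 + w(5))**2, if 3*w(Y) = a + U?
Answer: 961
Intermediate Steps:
a = -8
U = -1 (U = -4 + 3 = -1)
w(Y) = -3 (w(Y) = (-8 - 1)/3 = (1/3)*(-9) = -3)
(34 + w(5))**2 = (34 - 3)**2 = 31**2 = 961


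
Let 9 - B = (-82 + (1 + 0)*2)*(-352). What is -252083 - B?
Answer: -223932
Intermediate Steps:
B = -28151 (B = 9 - (-82 + (1 + 0)*2)*(-352) = 9 - (-82 + 1*2)*(-352) = 9 - (-82 + 2)*(-352) = 9 - (-80)*(-352) = 9 - 1*28160 = 9 - 28160 = -28151)
-252083 - B = -252083 - 1*(-28151) = -252083 + 28151 = -223932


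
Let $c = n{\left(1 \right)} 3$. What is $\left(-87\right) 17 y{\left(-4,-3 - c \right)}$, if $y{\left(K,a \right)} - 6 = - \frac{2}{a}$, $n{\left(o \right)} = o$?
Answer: $-9367$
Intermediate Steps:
$c = 3$ ($c = 1 \cdot 3 = 3$)
$y{\left(K,a \right)} = 6 - \frac{2}{a}$
$\left(-87\right) 17 y{\left(-4,-3 - c \right)} = \left(-87\right) 17 \left(6 - \frac{2}{-3 - 3}\right) = - 1479 \left(6 - \frac{2}{-3 - 3}\right) = - 1479 \left(6 - \frac{2}{-6}\right) = - 1479 \left(6 - - \frac{1}{3}\right) = - 1479 \left(6 + \frac{1}{3}\right) = \left(-1479\right) \frac{19}{3} = -9367$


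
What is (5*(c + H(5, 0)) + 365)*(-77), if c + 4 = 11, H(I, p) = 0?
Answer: -30800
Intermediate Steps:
c = 7 (c = -4 + 11 = 7)
(5*(c + H(5, 0)) + 365)*(-77) = (5*(7 + 0) + 365)*(-77) = (5*7 + 365)*(-77) = (35 + 365)*(-77) = 400*(-77) = -30800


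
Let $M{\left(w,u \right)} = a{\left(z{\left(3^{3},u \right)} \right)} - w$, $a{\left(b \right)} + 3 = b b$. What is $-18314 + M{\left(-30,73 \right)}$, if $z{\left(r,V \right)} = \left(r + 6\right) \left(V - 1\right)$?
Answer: $5627089$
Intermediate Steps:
$z{\left(r,V \right)} = \left(-1 + V\right) \left(6 + r\right)$ ($z{\left(r,V \right)} = \left(6 + r\right) \left(-1 + V\right) = \left(-1 + V\right) \left(6 + r\right)$)
$a{\left(b \right)} = -3 + b^{2}$ ($a{\left(b \right)} = -3 + b b = -3 + b^{2}$)
$M{\left(w,u \right)} = -3 + \left(-33 + 33 u\right)^{2} - w$ ($M{\left(w,u \right)} = \left(-3 + \left(-6 - 3^{3} + 6 u + u 3^{3}\right)^{2}\right) - w = \left(-3 + \left(-6 - 27 + 6 u + u 27\right)^{2}\right) - w = \left(-3 + \left(-6 - 27 + 6 u + 27 u\right)^{2}\right) - w = \left(-3 + \left(-33 + 33 u\right)^{2}\right) - w = -3 + \left(-33 + 33 u\right)^{2} - w$)
$-18314 + M{\left(-30,73 \right)} = -18314 - \left(-27 - 1089 \left(-1 + 73\right)^{2}\right) = -18314 + \left(-3 + 30 + 1089 \cdot 72^{2}\right) = -18314 + \left(-3 + 30 + 1089 \cdot 5184\right) = -18314 + \left(-3 + 30 + 5645376\right) = -18314 + 5645403 = 5627089$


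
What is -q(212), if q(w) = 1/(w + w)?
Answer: -1/424 ≈ -0.0023585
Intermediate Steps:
q(w) = 1/(2*w)
-q(212) = -1/(2*212) = -1*1/424 = -1/424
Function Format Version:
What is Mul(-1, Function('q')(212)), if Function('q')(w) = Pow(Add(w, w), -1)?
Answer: Rational(-1, 424) ≈ -0.0023585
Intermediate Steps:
Function('q')(w) = Mul(Rational(1, 2), Pow(w, -1)) (Function('q')(w) = Pow(Mul(2, w), -1) = Mul(Rational(1, 2), Pow(w, -1)))
Mul(-1, Function('q')(212)) = Mul(-1, Mul(Rational(1, 2), Pow(212, -1))) = Mul(-1, Mul(Rational(1, 2), Rational(1, 212))) = Mul(-1, Rational(1, 424)) = Rational(-1, 424)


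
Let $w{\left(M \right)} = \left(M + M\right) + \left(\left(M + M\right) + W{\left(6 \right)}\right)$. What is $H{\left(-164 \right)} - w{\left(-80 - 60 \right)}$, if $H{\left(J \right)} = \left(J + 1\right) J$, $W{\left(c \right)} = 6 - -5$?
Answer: $27281$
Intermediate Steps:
$W{\left(c \right)} = 11$ ($W{\left(c \right)} = 6 + 5 = 11$)
$w{\left(M \right)} = 11 + 4 M$ ($w{\left(M \right)} = \left(M + M\right) + \left(\left(M + M\right) + 11\right) = 2 M + \left(2 M + 11\right) = 2 M + \left(11 + 2 M\right) = 11 + 4 M$)
$H{\left(J \right)} = J \left(1 + J\right)$ ($H{\left(J \right)} = \left(1 + J\right) J = J \left(1 + J\right)$)
$H{\left(-164 \right)} - w{\left(-80 - 60 \right)} = - 164 \left(1 - 164\right) - \left(11 + 4 \left(-80 - 60\right)\right) = \left(-164\right) \left(-163\right) - \left(11 + 4 \left(-80 - 60\right)\right) = 26732 - \left(11 + 4 \left(-140\right)\right) = 26732 - \left(11 - 560\right) = 26732 - -549 = 26732 + 549 = 27281$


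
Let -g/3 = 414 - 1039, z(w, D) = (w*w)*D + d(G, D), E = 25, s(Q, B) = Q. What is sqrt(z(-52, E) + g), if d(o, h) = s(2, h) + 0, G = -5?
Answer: sqrt(69477) ≈ 263.58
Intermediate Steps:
d(o, h) = 2 (d(o, h) = 2 + 0 = 2)
z(w, D) = 2 + D*w**2 (z(w, D) = (w*w)*D + 2 = w**2*D + 2 = D*w**2 + 2 = 2 + D*w**2)
g = 1875 (g = -3*(414 - 1039) = -3*(-625) = 1875)
sqrt(z(-52, E) + g) = sqrt((2 + 25*(-52)**2) + 1875) = sqrt((2 + 25*2704) + 1875) = sqrt((2 + 67600) + 1875) = sqrt(67602 + 1875) = sqrt(69477)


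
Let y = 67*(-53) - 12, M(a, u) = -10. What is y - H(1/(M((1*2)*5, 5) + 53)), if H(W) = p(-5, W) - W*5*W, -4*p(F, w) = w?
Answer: -26351885/7396 ≈ -3563.0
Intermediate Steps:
p(F, w) = -w/4
H(W) = -5*W**2 - W/4 (H(W) = -W/4 - W*5*W = -W/4 - 5*W*W = -W/4 - 5*W**2 = -5*W**2 - W/4)
y = -3563 (y = -3551 - 12 = -3563)
y - H(1/(M((1*2)*5, 5) + 53)) = -3563 - (-1 - 20/(-10 + 53))/(4*(-10 + 53)) = -3563 - (-1 - 20/43)/(4*43) = -3563 - (-63)/(4*43*43) = -3563 - 1*(-63/7396) = -3563 + 63/7396 = -26351885/7396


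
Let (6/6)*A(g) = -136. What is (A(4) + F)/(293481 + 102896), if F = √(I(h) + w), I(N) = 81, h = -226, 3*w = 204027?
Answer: -136/396377 + √68090/396377 ≈ 0.00031521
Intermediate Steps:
w = 68009 (w = (⅓)*204027 = 68009)
A(g) = -136
F = √68090 (F = √(81 + 68009) = √68090 ≈ 260.94)
(A(4) + F)/(293481 + 102896) = (-136 + √68090)/(293481 + 102896) = (-136 + √68090)/396377 = (-136 + √68090)*(1/396377) = -136/396377 + √68090/396377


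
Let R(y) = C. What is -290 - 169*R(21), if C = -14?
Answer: 2076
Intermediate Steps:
R(y) = -14
-290 - 169*R(21) = -290 - 169*(-14) = -290 + 2366 = 2076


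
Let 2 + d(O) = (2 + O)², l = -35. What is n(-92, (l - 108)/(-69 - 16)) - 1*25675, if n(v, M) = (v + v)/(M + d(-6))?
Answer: -34240415/1333 ≈ -25687.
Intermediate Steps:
d(O) = -2 + (2 + O)²
n(v, M) = 2*v/(14 + M) (n(v, M) = (v + v)/(M + (-2 + (2 - 6)²)) = (2*v)/(M + (-2 + (-4)²)) = (2*v)/(M + (-2 + 16)) = (2*v)/(M + 14) = (2*v)/(14 + M) = 2*v/(14 + M))
n(-92, (l - 108)/(-69 - 16)) - 1*25675 = 2*(-92)/(14 + (-35 - 108)/(-69 - 16)) - 1*25675 = 2*(-92)/(14 - 143/(-85)) - 25675 = 2*(-92)/(14 - 143*(-1/85)) - 25675 = 2*(-92)/(14 + 143/85) - 25675 = 2*(-92)/(1333/85) - 25675 = 2*(-92)*(85/1333) - 25675 = -15640/1333 - 25675 = -34240415/1333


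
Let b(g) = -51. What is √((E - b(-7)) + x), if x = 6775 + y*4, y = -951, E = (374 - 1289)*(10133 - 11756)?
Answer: √1488067 ≈ 1219.9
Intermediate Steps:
E = 1485045 (E = -915*(-1623) = 1485045)
x = 2971 (x = 6775 - 951*4 = 6775 - 3804 = 2971)
√((E - b(-7)) + x) = √((1485045 - 1*(-51)) + 2971) = √((1485045 + 51) + 2971) = √(1485096 + 2971) = √1488067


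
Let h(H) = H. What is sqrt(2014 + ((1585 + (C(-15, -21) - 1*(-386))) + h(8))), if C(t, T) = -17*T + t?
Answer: 17*sqrt(15) ≈ 65.841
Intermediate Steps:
C(t, T) = t - 17*T
sqrt(2014 + ((1585 + (C(-15, -21) - 1*(-386))) + h(8))) = sqrt(2014 + ((1585 + ((-15 - 17*(-21)) - 1*(-386))) + 8)) = sqrt(2014 + ((1585 + ((-15 + 357) + 386)) + 8)) = sqrt(2014 + ((1585 + (342 + 386)) + 8)) = sqrt(2014 + ((1585 + 728) + 8)) = sqrt(2014 + (2313 + 8)) = sqrt(2014 + 2321) = sqrt(4335) = 17*sqrt(15)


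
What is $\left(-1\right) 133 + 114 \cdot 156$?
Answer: $17651$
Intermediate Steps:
$\left(-1\right) 133 + 114 \cdot 156 = -133 + 17784 = 17651$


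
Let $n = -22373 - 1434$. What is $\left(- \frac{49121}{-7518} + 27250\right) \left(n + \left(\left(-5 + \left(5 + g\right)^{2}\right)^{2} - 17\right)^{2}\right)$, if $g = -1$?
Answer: $- \frac{2662045841411}{7518} \approx -3.5409 \cdot 10^{8}$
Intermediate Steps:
$n = -23807$
$\left(- \frac{49121}{-7518} + 27250\right) \left(n + \left(\left(-5 + \left(5 + g\right)^{2}\right)^{2} - 17\right)^{2}\right) = \left(- \frac{49121}{-7518} + 27250\right) \left(-23807 + \left(\left(-5 + \left(5 - 1\right)^{2}\right)^{2} - 17\right)^{2}\right) = \left(\left(-49121\right) \left(- \frac{1}{7518}\right) + 27250\right) \left(-23807 + \left(\left(-5 + 4^{2}\right)^{2} - 17\right)^{2}\right) = \left(\frac{49121}{7518} + 27250\right) \left(-23807 + \left(\left(-5 + 16\right)^{2} - 17\right)^{2}\right) = \frac{204914621 \left(-23807 + \left(11^{2} - 17\right)^{2}\right)}{7518} = \frac{204914621 \left(-23807 + \left(121 - 17\right)^{2}\right)}{7518} = \frac{204914621 \left(-23807 + 104^{2}\right)}{7518} = \frac{204914621 \left(-23807 + 10816\right)}{7518} = \frac{204914621}{7518} \left(-12991\right) = - \frac{2662045841411}{7518}$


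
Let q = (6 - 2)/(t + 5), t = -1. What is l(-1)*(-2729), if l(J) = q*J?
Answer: 2729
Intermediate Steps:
q = 1 (q = (6 - 2)/(-1 + 5) = 4/4 = 4*(¼) = 1)
l(J) = J (l(J) = 1*J = J)
l(-1)*(-2729) = -1*(-2729) = 2729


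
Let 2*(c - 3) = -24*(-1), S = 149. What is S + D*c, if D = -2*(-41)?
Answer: 1379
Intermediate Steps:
D = 82
c = 15 (c = 3 + (-24*(-1))/2 = 3 + (1/2)*24 = 3 + 12 = 15)
S + D*c = 149 + 82*15 = 149 + 1230 = 1379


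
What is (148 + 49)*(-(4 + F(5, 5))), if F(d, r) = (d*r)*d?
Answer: -25413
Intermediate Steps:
F(d, r) = r*d²
(148 + 49)*(-(4 + F(5, 5))) = (148 + 49)*(-(4 + 5*5²)) = 197*(-(4 + 5*25)) = 197*(-(4 + 125)) = 197*(-1*129) = 197*(-129) = -25413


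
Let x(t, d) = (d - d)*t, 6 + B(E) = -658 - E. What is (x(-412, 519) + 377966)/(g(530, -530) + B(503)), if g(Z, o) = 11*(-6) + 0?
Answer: -377966/1233 ≈ -306.54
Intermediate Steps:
B(E) = -664 - E (B(E) = -6 + (-658 - E) = -664 - E)
g(Z, o) = -66 (g(Z, o) = -66 + 0 = -66)
x(t, d) = 0 (x(t, d) = 0*t = 0)
(x(-412, 519) + 377966)/(g(530, -530) + B(503)) = (0 + 377966)/(-66 + (-664 - 1*503)) = 377966/(-66 + (-664 - 503)) = 377966/(-66 - 1167) = 377966/(-1233) = 377966*(-1/1233) = -377966/1233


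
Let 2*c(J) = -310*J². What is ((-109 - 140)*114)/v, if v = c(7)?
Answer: 28386/7595 ≈ 3.7375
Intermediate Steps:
c(J) = -155*J² (c(J) = (-310*J²)/2 = -155*J²)
v = -7595 (v = -155*7² = -155*49 = -7595)
((-109 - 140)*114)/v = ((-109 - 140)*114)/(-7595) = -249*114*(-1/7595) = -28386*(-1/7595) = 28386/7595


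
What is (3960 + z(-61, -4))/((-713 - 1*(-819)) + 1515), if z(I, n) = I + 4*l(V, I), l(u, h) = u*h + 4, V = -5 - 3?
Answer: 5867/1621 ≈ 3.6194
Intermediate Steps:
V = -8
l(u, h) = 4 + h*u (l(u, h) = h*u + 4 = 4 + h*u)
z(I, n) = 16 - 31*I (z(I, n) = I + 4*(4 + I*(-8)) = I + 4*(4 - 8*I) = I + (16 - 32*I) = 16 - 31*I)
(3960 + z(-61, -4))/((-713 - 1*(-819)) + 1515) = (3960 + (16 - 31*(-61)))/((-713 - 1*(-819)) + 1515) = (3960 + (16 + 1891))/((-713 + 819) + 1515) = (3960 + 1907)/(106 + 1515) = 5867/1621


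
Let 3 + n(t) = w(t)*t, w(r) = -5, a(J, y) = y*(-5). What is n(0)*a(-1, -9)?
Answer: -135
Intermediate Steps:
a(J, y) = -5*y
n(t) = -3 - 5*t
n(0)*a(-1, -9) = (-3 - 5*0)*(-5*(-9)) = (-3 + 0)*45 = -3*45 = -135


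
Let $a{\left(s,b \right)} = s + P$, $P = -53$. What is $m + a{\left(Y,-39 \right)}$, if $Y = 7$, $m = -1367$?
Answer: $-1413$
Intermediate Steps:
$a{\left(s,b \right)} = -53 + s$ ($a{\left(s,b \right)} = s - 53 = -53 + s$)
$m + a{\left(Y,-39 \right)} = -1367 + \left(-53 + 7\right) = -1367 - 46 = -1413$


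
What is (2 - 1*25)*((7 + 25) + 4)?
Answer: -828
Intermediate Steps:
(2 - 1*25)*((7 + 25) + 4) = (2 - 25)*(32 + 4) = -23*36 = -828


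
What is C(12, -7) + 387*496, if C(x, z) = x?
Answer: 191964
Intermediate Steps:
C(12, -7) + 387*496 = 12 + 387*496 = 12 + 191952 = 191964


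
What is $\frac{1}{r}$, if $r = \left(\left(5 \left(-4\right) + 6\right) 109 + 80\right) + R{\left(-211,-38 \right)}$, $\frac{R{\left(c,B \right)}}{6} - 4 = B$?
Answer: $- \frac{1}{1650} \approx -0.00060606$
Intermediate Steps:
$R{\left(c,B \right)} = 24 + 6 B$
$r = -1650$ ($r = \left(\left(5 \left(-4\right) + 6\right) 109 + 80\right) + \left(24 + 6 \left(-38\right)\right) = \left(\left(-20 + 6\right) 109 + 80\right) + \left(24 - 228\right) = \left(\left(-14\right) 109 + 80\right) - 204 = \left(-1526 + 80\right) - 204 = -1446 - 204 = -1650$)
$\frac{1}{r} = \frac{1}{-1650} = - \frac{1}{1650}$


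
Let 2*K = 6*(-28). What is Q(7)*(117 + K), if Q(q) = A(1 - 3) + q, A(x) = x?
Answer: 165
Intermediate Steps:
Q(q) = -2 + q (Q(q) = (1 - 3) + q = -2 + q)
K = -84 (K = (6*(-28))/2 = (½)*(-168) = -84)
Q(7)*(117 + K) = (-2 + 7)*(117 - 84) = 5*33 = 165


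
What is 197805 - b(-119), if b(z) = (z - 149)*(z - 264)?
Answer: 95161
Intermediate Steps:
b(z) = (-264 + z)*(-149 + z) (b(z) = (-149 + z)*(-264 + z) = (-264 + z)*(-149 + z))
197805 - b(-119) = 197805 - (39336 + (-119)**2 - 413*(-119)) = 197805 - (39336 + 14161 + 49147) = 197805 - 1*102644 = 197805 - 102644 = 95161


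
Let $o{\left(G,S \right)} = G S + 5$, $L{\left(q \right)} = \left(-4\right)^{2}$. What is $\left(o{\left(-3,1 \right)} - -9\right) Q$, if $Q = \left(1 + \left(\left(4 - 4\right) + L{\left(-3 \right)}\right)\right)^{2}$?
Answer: $3179$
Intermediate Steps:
$L{\left(q \right)} = 16$
$o{\left(G,S \right)} = 5 + G S$
$Q = 289$ ($Q = \left(1 + \left(\left(4 - 4\right) + 16\right)\right)^{2} = \left(1 + \left(0 + 16\right)\right)^{2} = \left(1 + 16\right)^{2} = 17^{2} = 289$)
$\left(o{\left(-3,1 \right)} - -9\right) Q = \left(\left(5 - 3\right) - -9\right) 289 = \left(\left(5 - 3\right) + 9\right) 289 = \left(2 + 9\right) 289 = 11 \cdot 289 = 3179$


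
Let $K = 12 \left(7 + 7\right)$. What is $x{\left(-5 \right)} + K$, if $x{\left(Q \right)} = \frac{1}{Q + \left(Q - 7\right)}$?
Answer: $\frac{2855}{17} \approx 167.94$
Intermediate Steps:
$K = 168$ ($K = 12 \cdot 14 = 168$)
$x{\left(Q \right)} = \frac{1}{-7 + 2 Q}$ ($x{\left(Q \right)} = \frac{1}{Q + \left(Q - 7\right)} = \frac{1}{Q + \left(-7 + Q\right)} = \frac{1}{-7 + 2 Q}$)
$x{\left(-5 \right)} + K = \frac{1}{-7 + 2 \left(-5\right)} + 168 = \frac{1}{-7 - 10} + 168 = \frac{1}{-17} + 168 = - \frac{1}{17} + 168 = \frac{2855}{17}$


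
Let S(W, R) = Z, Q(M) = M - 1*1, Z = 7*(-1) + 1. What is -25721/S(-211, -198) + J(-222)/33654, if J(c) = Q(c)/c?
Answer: 32027737981/7471188 ≈ 4286.8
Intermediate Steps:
Z = -6 (Z = -7 + 1 = -6)
Q(M) = -1 + M (Q(M) = M - 1 = -1 + M)
S(W, R) = -6
J(c) = (-1 + c)/c
-25721/S(-211, -198) + J(-222)/33654 = -25721/(-6) + ((-1 - 222)/(-222))/33654 = -25721*(-⅙) - 1/222*(-223)*(1/33654) = 25721/6 + (223/222)*(1/33654) = 25721/6 + 223/7471188 = 32027737981/7471188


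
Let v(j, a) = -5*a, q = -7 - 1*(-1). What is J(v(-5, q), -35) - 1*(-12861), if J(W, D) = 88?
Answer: 12949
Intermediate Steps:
q = -6 (q = -7 + 1 = -6)
J(v(-5, q), -35) - 1*(-12861) = 88 - 1*(-12861) = 88 + 12861 = 12949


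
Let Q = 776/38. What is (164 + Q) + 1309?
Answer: 28375/19 ≈ 1493.4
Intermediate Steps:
Q = 388/19 (Q = 776*(1/38) = 388/19 ≈ 20.421)
(164 + Q) + 1309 = (164 + 388/19) + 1309 = 3504/19 + 1309 = 28375/19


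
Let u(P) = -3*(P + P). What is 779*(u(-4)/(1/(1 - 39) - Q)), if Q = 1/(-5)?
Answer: 1184080/11 ≈ 1.0764e+5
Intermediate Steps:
Q = -⅕ ≈ -0.20000
u(P) = -6*P
779*(u(-4)/(1/(1 - 39) - Q)) = 779*((-6*(-4))/(1/(1 - 39) - 1*(-⅕))) = 779*(24/(1/(-38) + ⅕)) = 779*(24/(-1/38 + ⅕)) = 779*(24/(33/190)) = 779*(24*(190/33)) = 779*(1520/11) = 1184080/11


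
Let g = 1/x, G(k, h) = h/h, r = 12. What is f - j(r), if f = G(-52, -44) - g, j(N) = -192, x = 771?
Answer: 148802/771 ≈ 193.00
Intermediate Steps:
G(k, h) = 1
g = 1/771 ≈ 0.0012970
f = 770/771 (f = 1 - 1*1/771 = 1 - 1/771 = 770/771 ≈ 0.99870)
f - j(r) = 770/771 - 1*(-192) = 770/771 + 192 = 148802/771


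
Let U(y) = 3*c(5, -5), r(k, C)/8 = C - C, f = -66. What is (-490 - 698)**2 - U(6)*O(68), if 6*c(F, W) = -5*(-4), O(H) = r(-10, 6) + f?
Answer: 1412004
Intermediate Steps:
r(k, C) = 0 (r(k, C) = 8*(C - C) = 8*0 = 0)
O(H) = -66 (O(H) = 0 - 66 = -66)
c(F, W) = 10/3 (c(F, W) = (-5*(-4))/6 = (1/6)*20 = 10/3)
U(y) = 10 (U(y) = 3*(10/3) = 10)
(-490 - 698)**2 - U(6)*O(68) = (-490 - 698)**2 - 10*(-66) = (-1188)**2 - 1*(-660) = 1411344 + 660 = 1412004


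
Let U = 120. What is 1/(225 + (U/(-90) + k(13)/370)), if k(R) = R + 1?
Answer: 555/124156 ≈ 0.0044702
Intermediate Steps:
k(R) = 1 + R
1/(225 + (U/(-90) + k(13)/370)) = 1/(225 + (120/(-90) + (1 + 13)/370)) = 1/(225 + (120*(-1/90) + 14*(1/370))) = 1/(225 + (-4/3 + 7/185)) = 1/(225 - 719/555) = 1/(124156/555) = 555/124156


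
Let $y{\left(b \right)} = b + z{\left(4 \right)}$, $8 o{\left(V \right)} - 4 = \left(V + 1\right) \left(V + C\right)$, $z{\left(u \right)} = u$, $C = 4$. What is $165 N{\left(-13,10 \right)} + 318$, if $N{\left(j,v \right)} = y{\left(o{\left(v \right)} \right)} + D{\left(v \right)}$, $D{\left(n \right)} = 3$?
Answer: $\frac{18927}{4} \approx 4731.8$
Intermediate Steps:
$o{\left(V \right)} = \frac{1}{2} + \frac{\left(1 + V\right) \left(4 + V\right)}{8}$ ($o{\left(V \right)} = \frac{1}{2} + \frac{\left(V + 1\right) \left(V + 4\right)}{8} = \frac{1}{2} + \frac{\left(1 + V\right) \left(4 + V\right)}{8}$)
$y{\left(b \right)} = 4 + b$ ($y{\left(b \right)} = b + 4 = 4 + b$)
$N{\left(j,v \right)} = 8 + \frac{v^{2}}{8} + \frac{5 v}{8}$ ($N{\left(j,v \right)} = \left(4 + \left(1 + \frac{v^{2}}{8} + \frac{5 v}{8}\right)\right) + 3 = \left(5 + \frac{v^{2}}{8} + \frac{5 v}{8}\right) + 3 = 8 + \frac{v^{2}}{8} + \frac{5 v}{8}$)
$165 N{\left(-13,10 \right)} + 318 = 165 \left(8 + \frac{10^{2}}{8} + \frac{5}{8} \cdot 10\right) + 318 = 165 \left(8 + \frac{1}{8} \cdot 100 + \frac{25}{4}\right) + 318 = 165 \left(8 + \frac{25}{2} + \frac{25}{4}\right) + 318 = 165 \cdot \frac{107}{4} + 318 = \frac{17655}{4} + 318 = \frac{18927}{4}$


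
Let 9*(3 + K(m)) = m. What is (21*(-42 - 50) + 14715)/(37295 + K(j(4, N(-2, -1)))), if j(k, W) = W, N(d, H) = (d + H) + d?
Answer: 115047/335623 ≈ 0.34279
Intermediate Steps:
N(d, H) = H + 2*d (N(d, H) = (H + d) + d = H + 2*d)
K(m) = -3 + m/9
(21*(-42 - 50) + 14715)/(37295 + K(j(4, N(-2, -1)))) = (21*(-42 - 50) + 14715)/(37295 + (-3 + (-1 + 2*(-2))/9)) = (21*(-92) + 14715)/(37295 + (-3 + (-1 - 4)/9)) = (-1932 + 14715)/(37295 + (-3 + (⅑)*(-5))) = 12783/(37295 + (-3 - 5/9)) = 12783/(37295 - 32/9) = 12783/(335623/9) = 12783*(9/335623) = 115047/335623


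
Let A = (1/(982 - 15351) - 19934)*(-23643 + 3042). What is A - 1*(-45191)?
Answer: 5901427709326/14369 ≈ 4.1071e+8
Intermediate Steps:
A = 5900778359847/14369 (A = (1/(-14369) - 19934)*(-20601) = (-1/14369 - 19934)*(-20601) = -286431647/14369*(-20601) = 5900778359847/14369 ≈ 4.1066e+8)
A - 1*(-45191) = 5900778359847/14369 - 1*(-45191) = 5900778359847/14369 + 45191 = 5901427709326/14369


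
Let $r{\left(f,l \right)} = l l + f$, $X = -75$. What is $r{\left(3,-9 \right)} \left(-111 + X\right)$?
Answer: $-15624$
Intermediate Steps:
$r{\left(f,l \right)} = f + l^{2}$ ($r{\left(f,l \right)} = l^{2} + f = f + l^{2}$)
$r{\left(3,-9 \right)} \left(-111 + X\right) = \left(3 + \left(-9\right)^{2}\right) \left(-111 - 75\right) = \left(3 + 81\right) \left(-186\right) = 84 \left(-186\right) = -15624$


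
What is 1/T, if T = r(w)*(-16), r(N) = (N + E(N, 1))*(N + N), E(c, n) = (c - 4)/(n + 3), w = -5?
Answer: -1/1160 ≈ -0.00086207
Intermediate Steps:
E(c, n) = (-4 + c)/(3 + n)
r(N) = 2*N*(-1 + 5*N/4) (r(N) = (N + (-4 + N)/(3 + 1))*(N + N) = (N + (-4 + N)/4)*(2*N) = (N + (-1 + N/4))*(2*N) = (-1 + 5*N/4)*(2*N) = 2*N*(-1 + 5*N/4))
T = -1160 (T = ((1/2)*(-5)*(-4 + 5*(-5)))*(-16) = ((1/2)*(-5)*(-4 - 25))*(-16) = ((1/2)*(-5)*(-29))*(-16) = (145/2)*(-16) = -1160)
1/T = 1/(-1160) = -1/1160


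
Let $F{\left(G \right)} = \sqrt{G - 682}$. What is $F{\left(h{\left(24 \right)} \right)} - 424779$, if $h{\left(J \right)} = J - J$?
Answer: $-424779 + i \sqrt{682} \approx -4.2478 \cdot 10^{5} + 26.115 i$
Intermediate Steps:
$h{\left(J \right)} = 0$
$F{\left(G \right)} = \sqrt{-682 + G}$
$F{\left(h{\left(24 \right)} \right)} - 424779 = \sqrt{-682 + 0} - 424779 = \sqrt{-682} - 424779 = i \sqrt{682} - 424779 = -424779 + i \sqrt{682}$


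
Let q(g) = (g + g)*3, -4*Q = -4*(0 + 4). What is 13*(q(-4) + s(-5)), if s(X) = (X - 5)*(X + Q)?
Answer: -182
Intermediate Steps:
Q = 4 (Q = -(-1)*(0 + 4) = -(-1)*4 = -¼*(-16) = 4)
s(X) = (-5 + X)*(4 + X) (s(X) = (X - 5)*(X + 4) = (-5 + X)*(4 + X))
q(g) = 6*g (q(g) = (2*g)*3 = 6*g)
13*(q(-4) + s(-5)) = 13*(6*(-4) + (-20 + (-5)² - 1*(-5))) = 13*(-24 + (-20 + 25 + 5)) = 13*(-24 + 10) = 13*(-14) = -182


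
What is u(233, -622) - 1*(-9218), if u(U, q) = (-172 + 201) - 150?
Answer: 9097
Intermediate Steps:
u(U, q) = -121 (u(U, q) = 29 - 150 = -121)
u(233, -622) - 1*(-9218) = -121 - 1*(-9218) = -121 + 9218 = 9097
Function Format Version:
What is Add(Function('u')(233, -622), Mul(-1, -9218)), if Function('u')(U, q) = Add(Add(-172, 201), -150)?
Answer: 9097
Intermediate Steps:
Function('u')(U, q) = -121 (Function('u')(U, q) = Add(29, -150) = -121)
Add(Function('u')(233, -622), Mul(-1, -9218)) = Add(-121, Mul(-1, -9218)) = Add(-121, 9218) = 9097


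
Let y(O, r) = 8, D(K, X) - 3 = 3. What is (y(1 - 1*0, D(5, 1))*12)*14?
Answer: 1344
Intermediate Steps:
D(K, X) = 6 (D(K, X) = 3 + 3 = 6)
(y(1 - 1*0, D(5, 1))*12)*14 = (8*12)*14 = 96*14 = 1344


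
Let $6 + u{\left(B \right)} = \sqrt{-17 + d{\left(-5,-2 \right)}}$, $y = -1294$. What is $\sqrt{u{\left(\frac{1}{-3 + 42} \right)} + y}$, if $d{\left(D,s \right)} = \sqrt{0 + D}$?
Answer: $\sqrt{-1300 + \sqrt{-17 + i \sqrt{5}}} \approx 0.0573 + 36.052 i$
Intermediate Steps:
$d{\left(D,s \right)} = \sqrt{D}$
$u{\left(B \right)} = -6 + \sqrt{-17 + i \sqrt{5}}$ ($u{\left(B \right)} = -6 + \sqrt{-17 + \sqrt{-5}} = -6 + \sqrt{-17 + i \sqrt{5}}$)
$\sqrt{u{\left(\frac{1}{-3 + 42} \right)} + y} = \sqrt{\left(-6 + \sqrt{-17 + i \sqrt{5}}\right) - 1294} = \sqrt{-1300 + \sqrt{-17 + i \sqrt{5}}}$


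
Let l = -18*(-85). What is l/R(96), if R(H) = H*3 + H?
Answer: 255/64 ≈ 3.9844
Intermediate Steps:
l = 1530
R(H) = 4*H (R(H) = 3*H + H = 4*H)
l/R(96) = 1530/((4*96)) = 1530/384 = 1530*(1/384) = 255/64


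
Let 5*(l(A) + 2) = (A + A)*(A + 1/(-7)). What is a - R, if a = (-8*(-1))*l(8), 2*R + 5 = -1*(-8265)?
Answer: -27614/7 ≈ -3944.9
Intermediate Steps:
R = 4130 (R = -5/2 + (-1*(-8265))/2 = -5/2 + (½)*8265 = -5/2 + 8265/2 = 4130)
l(A) = -2 + 2*A*(-⅐ + A)/5 (l(A) = -2 + ((A + A)*(A + 1/(-7)))/5 = -2 + ((2*A)*(A - ⅐))/5 = -2 + ((2*A)*(-⅐ + A))/5 = -2 + (2*A*(-⅐ + A))/5 = -2 + 2*A*(-⅐ + A)/5)
a = 1296/7 (a = (-8*(-1))*(-2 - 2/35*8 + (⅖)*8²) = 8*(-2 - 16/35 + (⅖)*64) = 8*(-2 - 16/35 + 128/5) = 8*(162/7) = 1296/7 ≈ 185.14)
a - R = 1296/7 - 1*4130 = 1296/7 - 4130 = -27614/7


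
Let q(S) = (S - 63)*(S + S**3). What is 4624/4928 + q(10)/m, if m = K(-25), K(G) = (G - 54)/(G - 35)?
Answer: -989211569/24332 ≈ -40655.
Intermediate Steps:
q(S) = (-63 + S)*(S + S**3)
K(G) = (-54 + G)/(-35 + G)
m = 79/60 (m = (-54 - 25)/(-35 - 25) = -79/(-60) = -1/60*(-79) = 79/60 ≈ 1.3167)
4624/4928 + q(10)/m = 4624/4928 + (10*(-63 + 10 + 10**3 - 63*10**2))/(79/60) = 4624*(1/4928) + (10*(-63 + 10 + 1000 - 63*100))*(60/79) = 289/308 + (10*(-63 + 10 + 1000 - 6300))*(60/79) = 289/308 + (10*(-5353))*(60/79) = 289/308 - 53530*60/79 = 289/308 - 3211800/79 = -989211569/24332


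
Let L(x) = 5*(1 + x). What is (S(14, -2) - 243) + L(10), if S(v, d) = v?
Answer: -174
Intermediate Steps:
L(x) = 5 + 5*x
(S(14, -2) - 243) + L(10) = (14 - 243) + (5 + 5*10) = -229 + (5 + 50) = -229 + 55 = -174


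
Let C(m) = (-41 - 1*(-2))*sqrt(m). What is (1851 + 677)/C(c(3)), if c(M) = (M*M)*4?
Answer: -1264/117 ≈ -10.803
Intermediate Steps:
c(M) = 4*M**2 (c(M) = M**2*4 = 4*M**2)
C(m) = -39*sqrt(m) (C(m) = (-41 + 2)*sqrt(m) = -39*sqrt(m))
(1851 + 677)/C(c(3)) = (1851 + 677)/((-39*sqrt(4*3**2))) = 2528/((-39*sqrt(4*9))) = 2528/((-39*sqrt(36))) = 2528/((-39*6)) = 2528/(-234) = 2528*(-1/234) = -1264/117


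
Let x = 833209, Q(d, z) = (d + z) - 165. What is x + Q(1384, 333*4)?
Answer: 835760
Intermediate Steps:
Q(d, z) = -165 + d + z
x + Q(1384, 333*4) = 833209 + (-165 + 1384 + 333*4) = 833209 + (-165 + 1384 + 1332) = 833209 + 2551 = 835760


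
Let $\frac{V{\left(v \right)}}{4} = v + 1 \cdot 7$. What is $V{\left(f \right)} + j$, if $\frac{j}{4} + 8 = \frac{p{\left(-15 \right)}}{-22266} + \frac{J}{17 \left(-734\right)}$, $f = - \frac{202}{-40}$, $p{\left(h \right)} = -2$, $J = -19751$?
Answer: $\frac{7825165357}{347293935} \approx 22.532$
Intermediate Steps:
$f = \frac{101}{20}$ ($f = \left(-202\right) \left(- \frac{1}{40}\right) = \frac{101}{20} \approx 5.05$)
$V{\left(v \right)} = 28 + 4 v$ ($V{\left(v \right)} = 4 \left(v + 1 \cdot 7\right) = 4 \left(v + 7\right) = 4 \left(7 + v\right) = 28 + 4 v$)
$j = - \frac{1782880462}{69458787}$ ($j = -32 + 4 \left(- \frac{2}{-22266} - \frac{19751}{17 \left(-734\right)}\right) = -32 + 4 \left(\left(-2\right) \left(- \frac{1}{22266}\right) - \frac{19751}{-12478}\right) = -32 + 4 \left(\frac{1}{11133} - - \frac{19751}{12478}\right) = -32 + 4 \left(\frac{1}{11133} + \frac{19751}{12478}\right) = -32 + 4 \cdot \frac{219900361}{138917574} = -32 + \frac{439800722}{69458787} = - \frac{1782880462}{69458787} \approx -25.668$)
$V{\left(f \right)} + j = \left(28 + 4 \cdot \frac{101}{20}\right) - \frac{1782880462}{69458787} = \left(28 + \frac{101}{5}\right) - \frac{1782880462}{69458787} = \frac{241}{5} - \frac{1782880462}{69458787} = \frac{7825165357}{347293935}$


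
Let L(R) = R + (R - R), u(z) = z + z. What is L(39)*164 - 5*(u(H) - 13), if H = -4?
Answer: 6501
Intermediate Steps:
u(z) = 2*z
L(R) = R (L(R) = R + 0 = R)
L(39)*164 - 5*(u(H) - 13) = 39*164 - 5*(2*(-4) - 13) = 6396 - 5*(-8 - 13) = 6396 - 5*(-21) = 6396 + 105 = 6501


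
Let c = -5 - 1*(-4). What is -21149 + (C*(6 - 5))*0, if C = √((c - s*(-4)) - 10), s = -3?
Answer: -21149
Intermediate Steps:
c = -1 (c = -5 + 4 = -1)
C = I*√23 (C = √((-1 - (-3)*(-4)) - 10) = √((-1 - 1*12) - 10) = √((-1 - 12) - 10) = √(-13 - 10) = √(-23) = I*√23 ≈ 4.7958*I)
-21149 + (C*(6 - 5))*0 = -21149 + ((I*√23)*(6 - 5))*0 = -21149 + ((I*√23)*1)*0 = -21149 + (I*√23)*0 = -21149 + 0 = -21149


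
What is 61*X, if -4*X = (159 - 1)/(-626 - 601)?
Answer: 4819/2454 ≈ 1.9637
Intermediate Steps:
X = 79/2454 (X = -(159 - 1)/(4*(-626 - 601)) = -79/(2*(-1227)) = -79*(-1)/(2*1227) = -¼*(-158/1227) = 79/2454 ≈ 0.032192)
61*X = 61*(79/2454) = 4819/2454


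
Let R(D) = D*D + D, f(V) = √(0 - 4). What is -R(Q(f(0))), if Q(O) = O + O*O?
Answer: -8 + 14*I ≈ -8.0 + 14.0*I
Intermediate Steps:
f(V) = 2*I (f(V) = √(-4) = 2*I)
Q(O) = O + O²
R(D) = D + D² (R(D) = D² + D = D + D²)
-R(Q(f(0))) = -(2*I)*(1 + 2*I)*(1 + (2*I)*(1 + 2*I)) = -2*I*(1 + 2*I)*(1 + 2*I*(1 + 2*I))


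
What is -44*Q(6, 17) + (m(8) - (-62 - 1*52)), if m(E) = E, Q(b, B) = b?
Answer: -142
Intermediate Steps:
-44*Q(6, 17) + (m(8) - (-62 - 1*52)) = -44*6 + (8 - (-62 - 1*52)) = -264 + (8 - (-62 - 52)) = -264 + (8 - 1*(-114)) = -264 + (8 + 114) = -264 + 122 = -142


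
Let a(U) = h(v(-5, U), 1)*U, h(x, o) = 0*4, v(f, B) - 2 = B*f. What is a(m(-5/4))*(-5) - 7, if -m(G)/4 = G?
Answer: -7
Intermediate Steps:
v(f, B) = 2 + B*f
h(x, o) = 0
m(G) = -4*G
a(U) = 0 (a(U) = 0*U = 0)
a(m(-5/4))*(-5) - 7 = 0*(-5) - 7 = 0 - 7 = -7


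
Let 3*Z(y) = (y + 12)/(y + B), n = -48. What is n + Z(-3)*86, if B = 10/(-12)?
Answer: -2652/23 ≈ -115.30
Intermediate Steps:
B = -⅚ (B = 10*(-1/12) = -⅚ ≈ -0.83333)
Z(y) = (12 + y)/(3*(-⅚ + y)) (Z(y) = ((y + 12)/(y - ⅚))/3 = ((12 + y)/(-⅚ + y))/3 = (12 + y)/(3*(-⅚ + y)))
n + Z(-3)*86 = -48 + (2*(12 - 3)/(-5 + 6*(-3)))*86 = -48 + (2*9/(-5 - 18))*86 = -48 + (2*9/(-23))*86 = -48 + (2*(-1/23)*9)*86 = -48 - 18/23*86 = -48 - 1548/23 = -2652/23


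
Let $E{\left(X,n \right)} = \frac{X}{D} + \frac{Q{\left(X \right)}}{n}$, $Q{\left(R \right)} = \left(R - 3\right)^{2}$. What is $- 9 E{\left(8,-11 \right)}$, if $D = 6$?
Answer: $\frac{93}{11} \approx 8.4545$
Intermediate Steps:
$Q{\left(R \right)} = \left(-3 + R\right)^{2}$
$E{\left(X,n \right)} = \frac{X}{6} + \frac{\left(-3 + X\right)^{2}}{n}$
$- 9 E{\left(8,-11 \right)} = - 9 \left(\frac{1}{6} \cdot 8 + \frac{\left(-3 + 8\right)^{2}}{-11}\right) = - 9 \left(\frac{4}{3} - \frac{5^{2}}{11}\right) = - 9 \left(\frac{4}{3} - \frac{25}{11}\right) = \left(-9\right) \left(- \frac{31}{33}\right) = \frac{93}{11}$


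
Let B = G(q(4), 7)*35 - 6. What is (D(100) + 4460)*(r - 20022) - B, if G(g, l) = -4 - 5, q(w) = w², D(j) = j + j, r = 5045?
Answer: -69792499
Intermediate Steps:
D(j) = 2*j
G(g, l) = -9
B = -321 (B = -9*35 - 6 = -315 - 6 = -321)
(D(100) + 4460)*(r - 20022) - B = (2*100 + 4460)*(5045 - 20022) - 1*(-321) = (200 + 4460)*(-14977) + 321 = 4660*(-14977) + 321 = -69792820 + 321 = -69792499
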